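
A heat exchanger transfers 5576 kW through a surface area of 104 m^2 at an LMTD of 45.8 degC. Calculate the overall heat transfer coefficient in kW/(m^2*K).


From Q = U*A*LMTD, U = Q / (A * LMTD)
U = 5576 / (104 * 45.8) = 5576 / 4763.2 = 1.171

1.171 kW/(m^2*K)


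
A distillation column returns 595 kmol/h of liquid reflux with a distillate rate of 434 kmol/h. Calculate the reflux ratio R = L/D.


Reflux ratio definition: R = L / D (liquid returned / distillate withdrawn)
L = 595 kmol/h, D = 434 kmol/h
R = 595 / 434 = 1.371

1.371


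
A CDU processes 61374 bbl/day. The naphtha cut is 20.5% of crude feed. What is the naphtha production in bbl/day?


Crude throughput = 61374 bbl/day
Fraction yield = 20.5%
yield = throughput * fraction / 100
yield = 61374 * 20.5 / 100 = 12581.67

12581.67 bbl/day


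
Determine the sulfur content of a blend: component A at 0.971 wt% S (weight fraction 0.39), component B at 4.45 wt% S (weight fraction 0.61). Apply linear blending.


Linear sulfur blending: S_blend = x1*S1 + x2*S2
Contribution 1: 0.39 * 0.971 = 0.37869 wt%
Contribution 2: 0.61 * 4.45 = 2.7145 wt%
S_blend = 0.37869 + 2.7145 = 3.09319

3.09319 wt%


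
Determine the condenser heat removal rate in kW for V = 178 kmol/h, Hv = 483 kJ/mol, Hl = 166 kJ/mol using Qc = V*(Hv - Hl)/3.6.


Qc = 178 * (483 - 166) / 3.6 = 178 * 317 / 3.6 = 15670

15670 kW


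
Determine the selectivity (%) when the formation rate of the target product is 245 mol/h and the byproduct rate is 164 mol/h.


Selectivity = desired / (desired + undesired) * 100
Total products = 245 + 164 = 409 mol/h
S = 245 / 409 * 100
= 0.5990 * 100
= 59.90 %

59.90 %


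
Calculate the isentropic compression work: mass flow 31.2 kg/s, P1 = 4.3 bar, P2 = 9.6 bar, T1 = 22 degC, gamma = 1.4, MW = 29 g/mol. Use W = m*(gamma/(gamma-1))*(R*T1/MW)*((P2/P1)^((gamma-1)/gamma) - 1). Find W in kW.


Isentropic work: W = m*(gamma/(gamma-1))*(R*T1/MW)*((P2/P1)^((gamma-1)/gamma) - 1)
T1 = 22 + 273.15 = 295.15 K
Pressure ratio = 9.6 / 4.3 = 2.23256
Exponent = (1.4 - 1)/1.4 = 0.285714
(P2/P1)^exp - 1 = 2.23256^0.285714 - 1 = 0.257934
W = 31.2 * 1.4 / 0.4 * 8.314 * 295.15 / 29 * 0.257934 = 2383

2383 kW


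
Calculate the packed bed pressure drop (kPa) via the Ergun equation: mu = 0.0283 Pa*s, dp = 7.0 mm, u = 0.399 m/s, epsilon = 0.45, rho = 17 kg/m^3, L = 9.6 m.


dp = 7.0 mm = 0.007 m
Viscous term = 150*0.0283*0.399*(1-0.45)^2 / (0.007^2*0.45^3) = 114747
Inertial term = 1.75*17*0.399^2*(1-0.45) / (0.007*0.45^3) = 4083.76
dP/L = 114747 + 4083.76 = 118831 Pa/m
dP = 118831 * 9.6 / 1000 = 1141 kPa

1141 kPa


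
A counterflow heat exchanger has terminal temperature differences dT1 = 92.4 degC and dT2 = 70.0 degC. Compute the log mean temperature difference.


LMTD = (dT1 - dT2) / ln(dT1/dT2)
= (92.4 - 70.0) / ln(92.4 / 70.0) = 22.4 / 0.277632 = 80.68

80.68 degC


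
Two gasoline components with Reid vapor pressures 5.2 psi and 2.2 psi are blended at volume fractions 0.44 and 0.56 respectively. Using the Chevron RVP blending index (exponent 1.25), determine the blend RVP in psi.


Chevron index: RVP_blend = (sum xi*RVPi^1.25)^(1/1.25)
RVP^1.25 terms: 0.44 * 5.2^1.25 + 0.56 * 2.2^1.25 = 4.9555
RVP_blend = 4.9555^(1/1.25) = 3.598

3.598 psi


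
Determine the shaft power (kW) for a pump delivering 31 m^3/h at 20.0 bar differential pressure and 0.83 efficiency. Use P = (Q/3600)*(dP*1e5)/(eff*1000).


Q = 31 / 3600 = 0.00861111 m^3/s
P = 0.00861111 * (20.0 * 1e5) / 0.83 / 1000 = 20.75

20.75 kW


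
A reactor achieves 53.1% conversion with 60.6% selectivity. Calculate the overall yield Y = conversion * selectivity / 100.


Overall yield = conversion (%) * selectivity (%) / 100
Conversion = 53.1%, Selectivity = 60.6%
Y = 53.1 * 60.6 / 100
= 32.1786 %

32.1786 %


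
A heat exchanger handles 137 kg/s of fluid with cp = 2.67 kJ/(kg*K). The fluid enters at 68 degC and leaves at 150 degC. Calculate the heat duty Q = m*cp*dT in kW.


Q = m_dot * cp * delta_T
delta_T = 150 - 68 = 82 K
Q = 137 * 2.67 * 82
= 365.79 * 82
= 29994.78 kW

29994.78 kW


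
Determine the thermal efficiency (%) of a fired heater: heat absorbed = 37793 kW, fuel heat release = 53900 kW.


Furnace efficiency = Q_absorbed / Q_fuel * 100
= 37793 / 53900 * 100 = 70.12

70.12 %


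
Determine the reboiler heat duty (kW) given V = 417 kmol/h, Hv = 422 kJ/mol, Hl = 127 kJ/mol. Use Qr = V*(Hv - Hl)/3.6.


Qr = 417 * (422 - 127) / 3.6 = 417 * 295 / 3.6 = 34170

34170 kW


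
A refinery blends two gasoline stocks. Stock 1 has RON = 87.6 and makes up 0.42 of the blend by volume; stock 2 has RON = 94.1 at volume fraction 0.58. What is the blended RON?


Linear blending: RON_blend = sum(vi * RONi)
Contribution 1: 0.42 * 87.6 = 36.792
Contribution 2: 0.58 * 94.1 = 54.578
RON_blend = 36.792 + 54.578 = 91.37

91.37


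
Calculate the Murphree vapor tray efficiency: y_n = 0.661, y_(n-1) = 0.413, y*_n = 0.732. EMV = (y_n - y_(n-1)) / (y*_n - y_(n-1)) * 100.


Murphree vapor efficiency: EMV = (y_n - y_(n-1)) / (y*_n - y_(n-1)) * 100
EMV = (0.661 - 0.413) / (0.732 - 0.413) * 100 = 0.248 / 0.319 * 100 = 77.74

77.74 %


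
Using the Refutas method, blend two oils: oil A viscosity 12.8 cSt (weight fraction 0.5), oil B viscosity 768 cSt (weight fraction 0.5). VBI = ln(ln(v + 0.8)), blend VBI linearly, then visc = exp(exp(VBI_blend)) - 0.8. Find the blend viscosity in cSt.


Refutas method: VBN_i = 14.534*ln(ln(visc_i + 0.8)) + 10.975, blended linearly by mass fraction; since VBN is linear in VBI_i = ln(ln(visc_i + 0.8)) and the fractions sum to 1, blend VBI directly: visc = exp(exp(VBI_blend)) - 0.8
VBI_1 = ln(ln(12.8 + 0.8)) = 0.959377
VBI_2 = ln(ln(768 + 0.8)) = 1.89384
VBI_blend = 0.5 * 0.959377 + 0.5 * 1.89384 = 1.42661
visc_blend = exp(exp(1.42661)) - 0.8 = 63.56

63.56 cSt


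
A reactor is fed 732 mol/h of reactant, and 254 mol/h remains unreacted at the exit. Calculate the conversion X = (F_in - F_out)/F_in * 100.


X = (F_in - F_out) / F_in * 100
Moles reacted = 732 - 254 = 478
X = 478 / 732 * 100
= 0.6530 * 100
= 65.30 %

65.30 %


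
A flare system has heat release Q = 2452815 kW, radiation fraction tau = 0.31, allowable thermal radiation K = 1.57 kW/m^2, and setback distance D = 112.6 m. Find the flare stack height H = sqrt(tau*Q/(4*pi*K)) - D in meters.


tau*Q/(4*pi*K) = 0.31 * 2452815 / (4 * pi * 1.57) = 38540.5
sqrt(38540.5) = 196.317
H = 196.317 - 112.6 = 83.72

83.72 m


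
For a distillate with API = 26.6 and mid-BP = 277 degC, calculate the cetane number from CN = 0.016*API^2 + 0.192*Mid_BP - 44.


CN = 0.016 * 26.6^2 + 0.192 * 277 - 44
CN = 11.32096 + 53.184 - 44 = 20.50496

20.50496


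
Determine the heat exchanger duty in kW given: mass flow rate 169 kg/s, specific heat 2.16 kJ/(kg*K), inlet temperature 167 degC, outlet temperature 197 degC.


Q = m_dot * cp * delta_T
delta_T = 197 - 167 = 30 K
Q = 169 * 2.16 * 30
= 365.04 * 30
= 10951.2 kW

10951.2 kW


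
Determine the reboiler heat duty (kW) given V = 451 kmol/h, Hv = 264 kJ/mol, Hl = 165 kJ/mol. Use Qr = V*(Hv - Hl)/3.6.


Qr = 451 * (264 - 165) / 3.6 = 451 * 99 / 3.6 = 12400

12400 kW


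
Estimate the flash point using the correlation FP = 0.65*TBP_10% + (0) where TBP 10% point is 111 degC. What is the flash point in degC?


FP = 0.65 * 111 + (0) = 72.15

72.15 degC


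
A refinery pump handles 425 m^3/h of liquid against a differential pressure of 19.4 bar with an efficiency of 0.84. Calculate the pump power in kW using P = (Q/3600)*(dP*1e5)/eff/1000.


Q = 425 / 3600 = 0.118056 m^3/s
P = 0.118056 * (19.4 * 1e5) / 0.84 / 1000 = 272.7

272.7 kW


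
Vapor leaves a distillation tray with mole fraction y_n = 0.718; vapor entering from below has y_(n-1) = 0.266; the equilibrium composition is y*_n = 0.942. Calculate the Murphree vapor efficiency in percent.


Murphree vapor efficiency: EMV = (y_n - y_(n-1)) / (y*_n - y_(n-1)) * 100
EMV = (0.718 - 0.266) / (0.942 - 0.266) * 100 = 0.452 / 0.676 * 100 = 66.86

66.86 %


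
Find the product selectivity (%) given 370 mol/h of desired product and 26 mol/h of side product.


Selectivity = desired / (desired + undesired) * 100
Total products = 370 + 26 = 396 mol/h
S = 370 / 396 * 100
= 0.9343 * 100
= 93.43 %

93.43 %


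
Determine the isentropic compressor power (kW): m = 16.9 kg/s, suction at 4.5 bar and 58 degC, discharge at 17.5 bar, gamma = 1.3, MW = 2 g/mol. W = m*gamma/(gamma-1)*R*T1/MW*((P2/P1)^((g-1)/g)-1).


Isentropic work: W = m*(gamma/(gamma-1))*(R*T1/MW)*((P2/P1)^((gamma-1)/gamma) - 1)
T1 = 58 + 273.15 = 331.15 K
Pressure ratio = 17.5 / 4.5 = 3.88889
Exponent = (1.3 - 1)/1.3 = 0.230769
(P2/P1)^exp - 1 = 3.88889^0.230769 - 1 = 0.368086
W = 16.9 * 1.3 / 0.3 * 8.314 * 331.15 / 2 * 0.368086 = 37110

37110 kW


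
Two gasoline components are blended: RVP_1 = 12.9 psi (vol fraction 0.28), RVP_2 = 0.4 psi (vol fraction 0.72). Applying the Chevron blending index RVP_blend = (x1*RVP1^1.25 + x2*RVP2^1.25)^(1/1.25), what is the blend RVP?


Chevron index: RVP_blend = (sum xi*RVPi^1.25)^(1/1.25)
RVP^1.25 terms: 0.28 * 12.9^1.25 + 0.72 * 0.4^1.25 = 7.07438
RVP_blend = 7.07438^(1/1.25) = 4.784

4.784 psi


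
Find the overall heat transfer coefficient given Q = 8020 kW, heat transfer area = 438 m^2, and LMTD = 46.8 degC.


From Q = U*A*LMTD, U = Q / (A * LMTD)
U = 8020 / (438 * 46.8) = 8020 / 20498.4 = 0.3913

0.3913 kW/(m^2*K)


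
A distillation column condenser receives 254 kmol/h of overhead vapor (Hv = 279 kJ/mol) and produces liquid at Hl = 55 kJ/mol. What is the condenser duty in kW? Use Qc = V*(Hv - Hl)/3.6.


Qc = 254 * (279 - 55) / 3.6 = 254 * 224 / 3.6 = 15800

15800 kW


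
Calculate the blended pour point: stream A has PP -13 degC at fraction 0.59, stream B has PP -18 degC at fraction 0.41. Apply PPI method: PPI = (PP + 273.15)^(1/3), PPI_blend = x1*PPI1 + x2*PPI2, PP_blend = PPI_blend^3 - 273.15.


PPI_1 = (-13 + 273.15)^(1/3) = 6.383731
PPI_2 = (-18 + 273.15)^(1/3) = 6.342569
PPI_blend = 0.59 * 6.383731 + 0.41 * 6.342569 = 6.366855
PP_blend = 6.366855^3 - 273.15 = 258.0922 - 273.15 = -15.06

-15.06 degC


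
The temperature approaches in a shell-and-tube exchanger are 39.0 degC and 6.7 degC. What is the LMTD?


LMTD = (dT1 - dT2) / ln(dT1/dT2)
= (39.0 - 6.7) / ln(39.0 / 6.7) = 32.3 / 1.76145 = 18.34

18.34 degC


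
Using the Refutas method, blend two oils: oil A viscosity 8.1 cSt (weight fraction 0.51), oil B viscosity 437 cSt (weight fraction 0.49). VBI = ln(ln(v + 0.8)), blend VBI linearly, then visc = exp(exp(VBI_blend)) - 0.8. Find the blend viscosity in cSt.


Refutas method: VBN_i = 14.534*ln(ln(visc_i + 0.8)) + 10.975, blended linearly by mass fraction; since VBN is linear in VBI_i = ln(ln(visc_i + 0.8)) and the fractions sum to 1, blend VBI directly: visc = exp(exp(VBI_blend)) - 0.8
VBI_1 = ln(ln(8.1 + 0.8)) = 0.782097
VBI_2 = ln(ln(437 + 0.8)) = 1.80529
VBI_blend = 0.51 * 0.782097 + 0.49 * 1.80529 = 1.28346
visc_blend = exp(exp(1.28346)) - 0.8 = 36.13

36.13 cSt


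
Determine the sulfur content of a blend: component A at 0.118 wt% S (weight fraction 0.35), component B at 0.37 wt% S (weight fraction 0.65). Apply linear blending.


Linear sulfur blending: S_blend = x1*S1 + x2*S2
Contribution 1: 0.35 * 0.118 = 0.0413 wt%
Contribution 2: 0.65 * 0.37 = 0.2405 wt%
S_blend = 0.0413 + 0.2405 = 0.2818

0.2818 wt%


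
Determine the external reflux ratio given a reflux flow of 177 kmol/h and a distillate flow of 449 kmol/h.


Reflux ratio definition: R = L / D (liquid returned / distillate withdrawn)
L = 177 kmol/h, D = 449 kmol/h
R = 177 / 449 = 0.3942

0.3942


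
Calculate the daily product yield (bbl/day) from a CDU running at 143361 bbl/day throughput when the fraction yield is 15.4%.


Crude throughput = 143361 bbl/day
Fraction yield = 15.4%
yield = throughput * fraction / 100
yield = 143361 * 15.4 / 100 = 22077.594

22077.594 bbl/day


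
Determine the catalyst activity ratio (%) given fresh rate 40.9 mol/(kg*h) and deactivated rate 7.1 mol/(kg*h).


Activity (%) = (rate_used / rate_fresh) * 100
rate_used = 7.1, rate_fresh = 40.9
= (7.1 / 40.9) * 100
= 0.1736 * 100 = 17.36

17.36 %


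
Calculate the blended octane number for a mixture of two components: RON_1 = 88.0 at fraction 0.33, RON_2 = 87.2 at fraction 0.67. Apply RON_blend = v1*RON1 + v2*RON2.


Linear blending: RON_blend = sum(vi * RONi)
Contribution 1: 0.33 * 88.0 = 29.04
Contribution 2: 0.67 * 87.2 = 58.424
RON_blend = 29.04 + 58.424 = 87.464

87.464


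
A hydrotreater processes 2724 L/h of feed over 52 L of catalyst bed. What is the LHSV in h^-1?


LHSV = volumetric feed rate / catalyst volume
= 2724 L/h / 52 L
= 52.38 h^-1

52.38 h^-1


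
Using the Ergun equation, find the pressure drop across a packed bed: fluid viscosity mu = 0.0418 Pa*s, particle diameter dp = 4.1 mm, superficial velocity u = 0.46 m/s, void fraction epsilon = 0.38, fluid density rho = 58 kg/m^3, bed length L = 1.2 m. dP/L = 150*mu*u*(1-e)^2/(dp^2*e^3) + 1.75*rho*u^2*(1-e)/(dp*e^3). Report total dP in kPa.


dp = 4.1 mm = 0.0041 m
Viscous term = 150*0.0418*0.46*(1-0.38)^2 / (0.0041^2*0.38^3) = 1201960
Inertial term = 1.75*58*0.46^2*(1-0.38) / (0.0041*0.38^3) = 59188.7
dP/L = 1201960 + 59188.7 = 1261150 Pa/m
dP = 1261150 * 1.2 / 1000 = 1513 kPa

1513 kPa


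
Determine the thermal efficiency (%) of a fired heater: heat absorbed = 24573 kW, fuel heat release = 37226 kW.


Furnace efficiency = Q_absorbed / Q_fuel * 100
= 24573 / 37226 * 100 = 66.01

66.01 %


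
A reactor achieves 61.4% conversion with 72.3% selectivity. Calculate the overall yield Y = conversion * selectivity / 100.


Overall yield = conversion (%) * selectivity (%) / 100
Conversion = 61.4%, Selectivity = 72.3%
Y = 61.4 * 72.3 / 100
= 44.3922 %

44.3922 %


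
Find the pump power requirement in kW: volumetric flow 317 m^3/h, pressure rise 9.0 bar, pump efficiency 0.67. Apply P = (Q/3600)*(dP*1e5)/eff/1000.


Q = 317 / 3600 = 0.0880556 m^3/s
P = 0.0880556 * (9.0 * 1e5) / 0.67 / 1000 = 118.3

118.3 kW


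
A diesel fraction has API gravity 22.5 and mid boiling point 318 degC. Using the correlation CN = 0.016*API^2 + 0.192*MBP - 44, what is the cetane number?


CN = 0.016 * 22.5^2 + 0.192 * 318 - 44
CN = 8.1 + 61.056 - 44 = 25.156

25.156


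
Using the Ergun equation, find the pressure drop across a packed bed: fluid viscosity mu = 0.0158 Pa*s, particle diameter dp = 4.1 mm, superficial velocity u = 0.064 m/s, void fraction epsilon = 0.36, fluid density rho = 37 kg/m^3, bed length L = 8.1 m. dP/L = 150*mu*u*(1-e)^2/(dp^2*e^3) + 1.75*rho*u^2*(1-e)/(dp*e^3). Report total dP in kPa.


dp = 4.1 mm = 0.0041 m
Viscous term = 150*0.0158*0.064*(1-0.36)^2 / (0.0041^2*0.36^3) = 79216
Inertial term = 1.75*37*0.064^2*(1-0.36) / (0.0041*0.36^3) = 887.336
dP/L = 79216 + 887.336 = 80103.3 Pa/m
dP = 80103.3 * 8.1 / 1000 = 648.8 kPa

648.8 kPa


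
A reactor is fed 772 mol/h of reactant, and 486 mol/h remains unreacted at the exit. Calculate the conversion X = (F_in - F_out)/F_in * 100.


X = (F_in - F_out) / F_in * 100
Moles reacted = 772 - 486 = 286
X = 286 / 772 * 100
= 0.3705 * 100
= 37.05 %

37.05 %


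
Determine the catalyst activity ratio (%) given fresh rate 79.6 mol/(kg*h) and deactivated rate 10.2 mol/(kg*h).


Activity (%) = (rate_used / rate_fresh) * 100
rate_used = 10.2, rate_fresh = 79.6
= (10.2 / 79.6) * 100
= 0.1281 * 100 = 12.81

12.81 %


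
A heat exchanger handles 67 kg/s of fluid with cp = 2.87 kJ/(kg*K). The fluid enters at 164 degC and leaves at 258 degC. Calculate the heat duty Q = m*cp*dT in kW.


Q = m_dot * cp * delta_T
delta_T = 258 - 164 = 94 K
Q = 67 * 2.87 * 94
= 192.29 * 94
= 18075.26 kW

18075.26 kW


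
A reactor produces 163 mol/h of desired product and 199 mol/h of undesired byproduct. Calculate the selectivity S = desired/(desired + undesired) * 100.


Selectivity = desired / (desired + undesired) * 100
Total products = 163 + 199 = 362 mol/h
S = 163 / 362 * 100
= 0.4503 * 100
= 45.03 %

45.03 %


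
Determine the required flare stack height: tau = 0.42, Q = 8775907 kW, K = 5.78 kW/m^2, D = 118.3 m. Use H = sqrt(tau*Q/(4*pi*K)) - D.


tau*Q/(4*pi*K) = 0.42 * 8775907 / (4 * pi * 5.78) = 50746.2
sqrt(50746.2) = 225.269
H = 225.269 - 118.3 = 107.0

107.0 m


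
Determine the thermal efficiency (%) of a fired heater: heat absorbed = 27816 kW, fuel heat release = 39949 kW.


Furnace efficiency = Q_absorbed / Q_fuel * 100
= 27816 / 39949 * 100 = 69.63

69.63 %


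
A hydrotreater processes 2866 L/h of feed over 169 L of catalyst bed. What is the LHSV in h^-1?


LHSV = volumetric feed rate / catalyst volume
= 2866 L/h / 169 L
= 16.96 h^-1

16.96 h^-1


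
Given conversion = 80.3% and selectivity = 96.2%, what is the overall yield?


Overall yield = conversion (%) * selectivity (%) / 100
Conversion = 80.3%, Selectivity = 96.2%
Y = 80.3 * 96.2 / 100
= 77.2486 %

77.2486 %


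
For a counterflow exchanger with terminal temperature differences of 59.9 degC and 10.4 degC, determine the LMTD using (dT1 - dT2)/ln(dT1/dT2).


LMTD = (dT1 - dT2) / ln(dT1/dT2)
= (59.9 - 10.4) / ln(59.9 / 10.4) = 49.5 / 1.75087 = 28.27

28.27 degC


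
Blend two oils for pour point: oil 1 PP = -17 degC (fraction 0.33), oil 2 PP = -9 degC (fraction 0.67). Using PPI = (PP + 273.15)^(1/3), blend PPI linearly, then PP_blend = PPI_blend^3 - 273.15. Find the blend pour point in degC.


PPI_1 = (-17 + 273.15)^(1/3) = 6.350844
PPI_2 = (-9 + 273.15)^(1/3) = 6.416283
PPI_blend = 0.33 * 6.350844 + 0.67 * 6.416283 = 6.394688
PP_blend = 6.394688^3 - 273.15 = 261.4918 - 273.15 = -11.66

-11.66 degC


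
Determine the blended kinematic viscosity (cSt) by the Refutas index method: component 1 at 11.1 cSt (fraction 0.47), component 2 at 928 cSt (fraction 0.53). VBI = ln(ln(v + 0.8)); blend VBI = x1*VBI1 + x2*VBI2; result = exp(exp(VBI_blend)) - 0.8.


Refutas method: VBN_i = 14.534*ln(ln(visc_i + 0.8)) + 10.975, blended linearly by mass fraction; since VBN is linear in VBI_i = ln(ln(visc_i + 0.8)) and the fractions sum to 1, blend VBI directly: visc = exp(exp(VBI_blend)) - 0.8
VBI_1 = ln(ln(11.1 + 0.8)) = 0.906862
VBI_2 = ln(ln(928 + 0.8)) = 1.92189
VBI_blend = 0.47 * 0.906862 + 0.53 * 1.92189 = 1.44483
visc_blend = exp(exp(1.44483)) - 0.8 = 68.69

68.69 cSt


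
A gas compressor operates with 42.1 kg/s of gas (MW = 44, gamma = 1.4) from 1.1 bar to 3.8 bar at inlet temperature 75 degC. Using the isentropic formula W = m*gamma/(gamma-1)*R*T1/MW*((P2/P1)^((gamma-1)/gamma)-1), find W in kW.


Isentropic work: W = m*(gamma/(gamma-1))*(R*T1/MW)*((P2/P1)^((gamma-1)/gamma) - 1)
T1 = 75 + 273.15 = 348.15 K
Pressure ratio = 3.8 / 1.1 = 3.45455
Exponent = (1.4 - 1)/1.4 = 0.285714
(P2/P1)^exp - 1 = 3.45455^0.285714 - 1 = 0.425036
W = 42.1 * 1.4 / 0.4 * 8.314 * 348.15 / 44 * 0.425036 = 4120

4120 kW


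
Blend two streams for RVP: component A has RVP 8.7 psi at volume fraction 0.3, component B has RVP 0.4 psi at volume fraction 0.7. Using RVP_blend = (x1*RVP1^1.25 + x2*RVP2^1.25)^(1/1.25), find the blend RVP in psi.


Chevron index: RVP_blend = (sum xi*RVPi^1.25)^(1/1.25)
RVP^1.25 terms: 0.3 * 8.7^1.25 + 0.7 * 0.4^1.25 = 4.70518
RVP_blend = 4.70518^(1/1.25) = 3.452

3.452 psi


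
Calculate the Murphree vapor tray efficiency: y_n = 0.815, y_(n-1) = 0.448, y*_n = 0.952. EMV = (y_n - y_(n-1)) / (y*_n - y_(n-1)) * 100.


Murphree vapor efficiency: EMV = (y_n - y_(n-1)) / (y*_n - y_(n-1)) * 100
EMV = (0.815 - 0.448) / (0.952 - 0.448) * 100 = 0.367 / 0.504 * 100 = 72.82

72.82 %


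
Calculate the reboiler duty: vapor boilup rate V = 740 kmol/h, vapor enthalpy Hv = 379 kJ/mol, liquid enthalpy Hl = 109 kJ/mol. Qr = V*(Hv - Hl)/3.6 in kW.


Qr = 740 * (379 - 109) / 3.6 = 740 * 270 / 3.6 = 55500

55500 kW


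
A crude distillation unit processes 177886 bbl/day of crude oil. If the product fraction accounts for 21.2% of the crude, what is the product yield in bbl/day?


Crude throughput = 177886 bbl/day
Fraction yield = 21.2%
yield = throughput * fraction / 100
yield = 177886 * 21.2 / 100 = 37711.832

37711.832 bbl/day


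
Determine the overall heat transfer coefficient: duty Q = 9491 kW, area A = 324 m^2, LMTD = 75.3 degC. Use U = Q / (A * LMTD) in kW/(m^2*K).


From Q = U*A*LMTD, U = Q / (A * LMTD)
U = 9491 / (324 * 75.3) = 9491 / 24397.2 = 0.3890

0.3890 kW/(m^2*K)


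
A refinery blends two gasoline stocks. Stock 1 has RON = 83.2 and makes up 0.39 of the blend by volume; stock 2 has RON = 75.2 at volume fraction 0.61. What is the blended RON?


Linear blending: RON_blend = sum(vi * RONi)
Contribution 1: 0.39 * 83.2 = 32.448
Contribution 2: 0.61 * 75.2 = 45.872
RON_blend = 32.448 + 45.872 = 78.32

78.32


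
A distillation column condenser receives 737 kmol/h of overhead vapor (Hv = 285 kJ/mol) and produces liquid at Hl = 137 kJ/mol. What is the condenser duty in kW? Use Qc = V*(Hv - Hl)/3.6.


Qc = 737 * (285 - 137) / 3.6 = 737 * 148 / 3.6 = 30300

30300 kW


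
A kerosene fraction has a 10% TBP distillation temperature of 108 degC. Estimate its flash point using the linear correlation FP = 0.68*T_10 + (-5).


FP = 0.68 * 108 + (-5) = 68.44

68.44 degC


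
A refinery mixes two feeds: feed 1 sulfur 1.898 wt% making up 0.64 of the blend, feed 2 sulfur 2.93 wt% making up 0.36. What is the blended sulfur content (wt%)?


Linear sulfur blending: S_blend = x1*S1 + x2*S2
Contribution 1: 0.64 * 1.898 = 1.21472 wt%
Contribution 2: 0.36 * 2.93 = 1.0548 wt%
S_blend = 1.21472 + 1.0548 = 2.26952

2.26952 wt%


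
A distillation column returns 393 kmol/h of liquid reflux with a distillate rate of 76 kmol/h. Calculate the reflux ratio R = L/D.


Reflux ratio definition: R = L / D (liquid returned / distillate withdrawn)
L = 393 kmol/h, D = 76 kmol/h
R = 393 / 76 = 5.171

5.171


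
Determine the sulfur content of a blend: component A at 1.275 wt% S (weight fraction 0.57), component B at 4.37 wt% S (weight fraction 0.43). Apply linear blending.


Linear sulfur blending: S_blend = x1*S1 + x2*S2
Contribution 1: 0.57 * 1.275 = 0.72675 wt%
Contribution 2: 0.43 * 4.37 = 1.8791 wt%
S_blend = 0.72675 + 1.8791 = 2.60585

2.60585 wt%


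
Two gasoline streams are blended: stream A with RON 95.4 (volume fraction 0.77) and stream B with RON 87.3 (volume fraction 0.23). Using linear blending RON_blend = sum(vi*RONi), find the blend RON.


Linear blending: RON_blend = sum(vi * RONi)
Contribution 1: 0.77 * 95.4 = 73.458
Contribution 2: 0.23 * 87.3 = 20.079
RON_blend = 73.458 + 20.079 = 93.537

93.537


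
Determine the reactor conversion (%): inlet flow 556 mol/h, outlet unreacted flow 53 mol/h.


X = (F_in - F_out) / F_in * 100
Moles reacted = 556 - 53 = 503
X = 503 / 556 * 100
= 0.9047 * 100
= 90.47 %

90.47 %


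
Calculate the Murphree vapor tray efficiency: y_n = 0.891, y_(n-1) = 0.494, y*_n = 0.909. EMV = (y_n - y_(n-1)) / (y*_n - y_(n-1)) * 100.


Murphree vapor efficiency: EMV = (y_n - y_(n-1)) / (y*_n - y_(n-1)) * 100
EMV = (0.891 - 0.494) / (0.909 - 0.494) * 100 = 0.397 / 0.415 * 100 = 95.66

95.66 %


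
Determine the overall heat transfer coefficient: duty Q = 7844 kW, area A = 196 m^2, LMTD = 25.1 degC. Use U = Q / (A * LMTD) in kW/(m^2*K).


From Q = U*A*LMTD, U = Q / (A * LMTD)
U = 7844 / (196 * 25.1) = 7844 / 4919.6 = 1.594

1.594 kW/(m^2*K)


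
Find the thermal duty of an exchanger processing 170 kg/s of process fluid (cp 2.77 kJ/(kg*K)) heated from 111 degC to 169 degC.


Q = m_dot * cp * delta_T
delta_T = 169 - 111 = 58 K
Q = 170 * 2.77 * 58
= 470.9 * 58
= 27312.2 kW

27312.2 kW


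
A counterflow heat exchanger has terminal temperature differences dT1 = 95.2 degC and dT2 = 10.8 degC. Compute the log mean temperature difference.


LMTD = (dT1 - dT2) / ln(dT1/dT2)
= (95.2 - 10.8) / ln(95.2 / 10.8) = 84.4 / 2.17643 = 38.78

38.78 degC


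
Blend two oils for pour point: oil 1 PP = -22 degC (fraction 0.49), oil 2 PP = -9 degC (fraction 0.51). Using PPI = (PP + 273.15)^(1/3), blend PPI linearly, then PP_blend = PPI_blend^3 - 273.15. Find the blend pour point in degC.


PPI_1 = (-22 + 273.15)^(1/3) = 6.30925
PPI_2 = (-9 + 273.15)^(1/3) = 6.416283
PPI_blend = 0.49 * 6.30925 + 0.51 * 6.416283 = 6.363837
PP_blend = 6.363837^3 - 273.15 = 257.7254 - 273.15 = -15.42

-15.42 degC


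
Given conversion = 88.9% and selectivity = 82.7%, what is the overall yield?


Overall yield = conversion (%) * selectivity (%) / 100
Conversion = 88.9%, Selectivity = 82.7%
Y = 88.9 * 82.7 / 100
= 73.5203 %

73.5203 %


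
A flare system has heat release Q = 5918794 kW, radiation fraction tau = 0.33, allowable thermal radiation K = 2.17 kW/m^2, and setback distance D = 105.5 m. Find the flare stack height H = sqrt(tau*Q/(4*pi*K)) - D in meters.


tau*Q/(4*pi*K) = 0.33 * 5918794 / (4 * pi * 2.17) = 71627.1
sqrt(71627.1) = 267.632
H = 267.632 - 105.5 = 162.1

162.1 m


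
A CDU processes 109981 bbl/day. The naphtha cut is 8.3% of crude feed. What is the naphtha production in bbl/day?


Crude throughput = 109981 bbl/day
Fraction yield = 8.3%
yield = throughput * fraction / 100
yield = 109981 * 8.3 / 100 = 9128.423

9128.423 bbl/day


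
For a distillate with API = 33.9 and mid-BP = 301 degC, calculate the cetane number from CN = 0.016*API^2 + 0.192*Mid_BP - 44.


CN = 0.016 * 33.9^2 + 0.192 * 301 - 44
CN = 18.38736 + 57.792 - 44 = 32.17936

32.17936


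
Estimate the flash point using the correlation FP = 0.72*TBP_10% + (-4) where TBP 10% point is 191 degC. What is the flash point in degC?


FP = 0.72 * 191 + (-4) = 133.52

133.52 degC


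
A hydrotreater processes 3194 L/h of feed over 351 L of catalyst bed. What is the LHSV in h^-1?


LHSV = volumetric feed rate / catalyst volume
= 3194 L/h / 351 L
= 9.100 h^-1

9.100 h^-1


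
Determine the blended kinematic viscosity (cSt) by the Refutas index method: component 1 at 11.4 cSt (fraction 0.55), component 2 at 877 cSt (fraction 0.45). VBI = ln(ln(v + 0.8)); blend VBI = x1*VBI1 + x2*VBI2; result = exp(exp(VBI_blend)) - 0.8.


Refutas method: VBN_i = 14.534*ln(ln(visc_i + 0.8)) + 10.975, blended linearly by mass fraction; since VBN is linear in VBI_i = ln(ln(visc_i + 0.8)) and the fractions sum to 1, blend VBI directly: visc = exp(exp(VBI_blend)) - 0.8
VBI_1 = ln(ln(11.4 + 0.8)) = 0.916865
VBI_2 = ln(ln(877 + 0.8)) = 1.9136
VBI_blend = 0.55 * 0.916865 + 0.45 * 1.9136 = 1.3654
visc_blend = exp(exp(1.3654)) - 0.8 = 49.46

49.46 cSt


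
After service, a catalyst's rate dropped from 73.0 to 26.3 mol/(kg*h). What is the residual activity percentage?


Activity (%) = (rate_used / rate_fresh) * 100
rate_used = 26.3, rate_fresh = 73.0
= (26.3 / 73.0) * 100
= 0.3603 * 100 = 36.03

36.03 %


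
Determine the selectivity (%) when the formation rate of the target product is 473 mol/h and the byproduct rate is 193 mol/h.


Selectivity = desired / (desired + undesired) * 100
Total products = 473 + 193 = 666 mol/h
S = 473 / 666 * 100
= 0.7102 * 100
= 71.02 %

71.02 %


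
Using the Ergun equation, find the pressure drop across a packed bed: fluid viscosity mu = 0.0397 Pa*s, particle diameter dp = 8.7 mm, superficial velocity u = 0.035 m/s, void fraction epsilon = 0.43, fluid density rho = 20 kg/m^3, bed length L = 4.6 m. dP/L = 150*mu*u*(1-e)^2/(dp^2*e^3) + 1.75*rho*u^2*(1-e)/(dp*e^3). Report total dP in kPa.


dp = 8.7 mm = 0.0087 m
Viscous term = 150*0.0397*0.035*(1-0.43)^2 / (0.0087^2*0.43^3) = 11252.7
Inertial term = 1.75*20*0.035^2*(1-0.43) / (0.0087*0.43^3) = 35.3309
dP/L = 11252.7 + 35.3309 = 11288 Pa/m
dP = 11288 * 4.6 / 1000 = 51.92 kPa

51.92 kPa


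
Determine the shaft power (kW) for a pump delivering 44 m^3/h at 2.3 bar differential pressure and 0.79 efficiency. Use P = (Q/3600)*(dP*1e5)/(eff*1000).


Q = 44 / 3600 = 0.0122222 m^3/s
P = 0.0122222 * (2.3 * 1e5) / 0.79 / 1000 = 3.558

3.558 kW


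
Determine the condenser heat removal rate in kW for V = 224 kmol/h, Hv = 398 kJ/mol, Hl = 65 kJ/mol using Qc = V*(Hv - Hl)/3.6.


Qc = 224 * (398 - 65) / 3.6 = 224 * 333 / 3.6 = 20720

20720 kW


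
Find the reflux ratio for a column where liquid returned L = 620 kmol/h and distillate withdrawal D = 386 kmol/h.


Reflux ratio definition: R = L / D (liquid returned / distillate withdrawn)
L = 620 kmol/h, D = 386 kmol/h
R = 620 / 386 = 1.606

1.606


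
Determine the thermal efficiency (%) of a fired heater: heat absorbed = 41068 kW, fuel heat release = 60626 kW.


Furnace efficiency = Q_absorbed / Q_fuel * 100
= 41068 / 60626 * 100 = 67.74

67.74 %


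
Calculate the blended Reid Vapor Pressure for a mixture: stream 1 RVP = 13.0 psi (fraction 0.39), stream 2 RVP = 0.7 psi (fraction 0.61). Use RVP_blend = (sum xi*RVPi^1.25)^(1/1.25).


Chevron index: RVP_blend = (sum xi*RVPi^1.25)^(1/1.25)
RVP^1.25 terms: 0.39 * 13.0^1.25 + 0.61 * 0.7^1.25 = 10.0176
RVP_blend = 10.0176^(1/1.25) = 6.318

6.318 psi


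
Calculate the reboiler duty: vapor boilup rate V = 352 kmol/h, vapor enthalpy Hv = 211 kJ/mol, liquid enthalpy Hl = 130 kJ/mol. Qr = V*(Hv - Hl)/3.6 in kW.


Qr = 352 * (211 - 130) / 3.6 = 352 * 81 / 3.6 = 7920

7920 kW


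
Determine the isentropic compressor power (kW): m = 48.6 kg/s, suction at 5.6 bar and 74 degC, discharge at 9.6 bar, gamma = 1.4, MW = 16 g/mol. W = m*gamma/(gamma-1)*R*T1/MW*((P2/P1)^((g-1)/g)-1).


Isentropic work: W = m*(gamma/(gamma-1))*(R*T1/MW)*((P2/P1)^((gamma-1)/gamma) - 1)
T1 = 74 + 273.15 = 347.15 K
Pressure ratio = 9.6 / 5.6 = 1.71429
Exponent = (1.4 - 1)/1.4 = 0.285714
(P2/P1)^exp - 1 = 1.71429^0.285714 - 1 = 0.16649
W = 48.6 * 1.4 / 0.4 * 8.314 * 347.15 / 16 * 0.16649 = 5109

5109 kW


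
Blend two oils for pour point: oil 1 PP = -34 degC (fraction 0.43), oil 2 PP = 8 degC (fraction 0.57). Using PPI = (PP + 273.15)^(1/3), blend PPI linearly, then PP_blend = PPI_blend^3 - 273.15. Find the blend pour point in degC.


PPI_1 = (-34 + 273.15)^(1/3) = 6.20712
PPI_2 = (8 + 273.15)^(1/3) = 6.551077
PPI_blend = 0.43 * 6.20712 + 0.57 * 6.551077 = 6.403175
PP_blend = 6.403175^3 - 273.15 = 262.5343 - 273.15 = -10.62

-10.62 degC


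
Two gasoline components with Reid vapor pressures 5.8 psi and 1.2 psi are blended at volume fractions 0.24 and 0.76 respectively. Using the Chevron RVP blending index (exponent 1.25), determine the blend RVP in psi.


Chevron index: RVP_blend = (sum xi*RVPi^1.25)^(1/1.25)
RVP^1.25 terms: 0.24 * 5.8^1.25 + 0.76 * 1.2^1.25 = 3.11474
RVP_blend = 3.11474^(1/1.25) = 2.482

2.482 psi


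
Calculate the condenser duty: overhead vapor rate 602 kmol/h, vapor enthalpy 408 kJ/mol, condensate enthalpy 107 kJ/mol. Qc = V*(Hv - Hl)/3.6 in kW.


Qc = 602 * (408 - 107) / 3.6 = 602 * 301 / 3.6 = 50330

50330 kW


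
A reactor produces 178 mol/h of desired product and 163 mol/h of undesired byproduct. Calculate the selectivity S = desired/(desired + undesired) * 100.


Selectivity = desired / (desired + undesired) * 100
Total products = 178 + 163 = 341 mol/h
S = 178 / 341 * 100
= 0.5220 * 100
= 52.20 %

52.20 %


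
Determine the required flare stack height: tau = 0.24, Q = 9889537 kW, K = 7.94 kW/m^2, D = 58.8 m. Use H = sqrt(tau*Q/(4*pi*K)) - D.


tau*Q/(4*pi*K) = 0.24 * 9889537 / (4 * pi * 7.94) = 23787.9
sqrt(23787.9) = 154.233
H = 154.233 - 58.8 = 95.43

95.43 m


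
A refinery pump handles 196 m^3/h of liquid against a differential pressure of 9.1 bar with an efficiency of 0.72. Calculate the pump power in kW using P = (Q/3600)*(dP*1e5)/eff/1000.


Q = 196 / 3600 = 0.0544444 m^3/s
P = 0.0544444 * (9.1 * 1e5) / 0.72 / 1000 = 68.81

68.81 kW


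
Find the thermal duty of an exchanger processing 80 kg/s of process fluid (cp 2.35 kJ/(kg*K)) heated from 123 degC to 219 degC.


Q = m_dot * cp * delta_T
delta_T = 219 - 123 = 96 K
Q = 80 * 2.35 * 96
= 188 * 96
= 18048 kW

18048 kW


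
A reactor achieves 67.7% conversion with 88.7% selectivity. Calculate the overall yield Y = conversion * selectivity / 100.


Overall yield = conversion (%) * selectivity (%) / 100
Conversion = 67.7%, Selectivity = 88.7%
Y = 67.7 * 88.7 / 100
= 60.0499 %

60.0499 %


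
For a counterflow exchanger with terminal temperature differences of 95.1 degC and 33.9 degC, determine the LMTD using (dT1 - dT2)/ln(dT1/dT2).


LMTD = (dT1 - dT2) / ln(dT1/dT2)
= (95.1 - 33.9) / ln(95.1 / 33.9) = 61.2 / 1.03151 = 59.33

59.33 degC


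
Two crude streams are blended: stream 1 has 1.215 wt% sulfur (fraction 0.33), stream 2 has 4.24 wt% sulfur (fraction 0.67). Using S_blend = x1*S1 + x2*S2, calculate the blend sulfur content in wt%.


Linear sulfur blending: S_blend = x1*S1 + x2*S2
Contribution 1: 0.33 * 1.215 = 0.40095 wt%
Contribution 2: 0.67 * 4.24 = 2.8408 wt%
S_blend = 0.40095 + 2.8408 = 3.24175

3.24175 wt%


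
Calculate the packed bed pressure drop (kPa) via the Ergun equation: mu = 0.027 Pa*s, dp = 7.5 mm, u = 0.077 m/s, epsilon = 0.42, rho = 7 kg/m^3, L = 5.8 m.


dp = 7.5 mm = 0.0075 m
Viscous term = 150*0.027*0.077*(1-0.42)^2 / (0.0075^2*0.42^3) = 25172.8
Inertial term = 1.75*7*0.077^2*(1-0.42) / (0.0075*0.42^3) = 75.8117
dP/L = 25172.8 + 75.8117 = 25248.6 Pa/m
dP = 25248.6 * 5.8 / 1000 = 146.4 kPa

146.4 kPa


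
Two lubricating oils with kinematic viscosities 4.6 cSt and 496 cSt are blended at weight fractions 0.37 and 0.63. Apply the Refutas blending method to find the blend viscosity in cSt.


Refutas method: VBN_i = 14.534*ln(ln(visc_i + 0.8)) + 10.975, blended linearly by mass fraction; since VBN is linear in VBI_i = ln(ln(visc_i + 0.8)) and the fractions sum to 1, blend VBI directly: visc = exp(exp(VBI_blend)) - 0.8
VBI_1 = ln(ln(4.6 + 0.8)) = 0.522595
VBI_2 = ln(ln(496 + 0.8)) = 1.82587
VBI_blend = 0.37 * 0.522595 + 0.63 * 1.82587 = 1.34366
visc_blend = exp(exp(1.34366)) - 0.8 = 45.40

45.40 cSt


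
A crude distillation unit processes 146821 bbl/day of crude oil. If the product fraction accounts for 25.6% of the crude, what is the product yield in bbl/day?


Crude throughput = 146821 bbl/day
Fraction yield = 25.6%
yield = throughput * fraction / 100
yield = 146821 * 25.6 / 100 = 37586.176

37586.176 bbl/day


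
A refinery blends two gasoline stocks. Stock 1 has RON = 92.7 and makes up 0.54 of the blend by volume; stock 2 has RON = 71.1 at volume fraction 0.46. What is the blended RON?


Linear blending: RON_blend = sum(vi * RONi)
Contribution 1: 0.54 * 92.7 = 50.058
Contribution 2: 0.46 * 71.1 = 32.706
RON_blend = 50.058 + 32.706 = 82.764

82.764


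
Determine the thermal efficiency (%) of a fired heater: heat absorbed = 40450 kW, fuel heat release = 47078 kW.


Furnace efficiency = Q_absorbed / Q_fuel * 100
= 40450 / 47078 * 100 = 85.92

85.92 %


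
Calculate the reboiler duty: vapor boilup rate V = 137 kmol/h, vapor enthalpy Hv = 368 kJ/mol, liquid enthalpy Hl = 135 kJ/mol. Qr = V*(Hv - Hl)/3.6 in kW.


Qr = 137 * (368 - 135) / 3.6 = 137 * 233 / 3.6 = 8867

8867 kW


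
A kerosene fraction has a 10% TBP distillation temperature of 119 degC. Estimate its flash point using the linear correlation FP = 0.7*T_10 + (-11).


FP = 0.7 * 119 + (-11) = 72.3

72.3 degC


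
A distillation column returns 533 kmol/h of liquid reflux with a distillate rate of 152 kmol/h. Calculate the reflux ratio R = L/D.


Reflux ratio definition: R = L / D (liquid returned / distillate withdrawn)
L = 533 kmol/h, D = 152 kmol/h
R = 533 / 152 = 3.507

3.507


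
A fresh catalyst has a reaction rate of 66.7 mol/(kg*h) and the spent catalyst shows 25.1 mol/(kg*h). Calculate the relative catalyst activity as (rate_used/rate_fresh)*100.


Activity (%) = (rate_used / rate_fresh) * 100
rate_used = 25.1, rate_fresh = 66.7
= (25.1 / 66.7) * 100
= 0.3763 * 100 = 37.63

37.63 %


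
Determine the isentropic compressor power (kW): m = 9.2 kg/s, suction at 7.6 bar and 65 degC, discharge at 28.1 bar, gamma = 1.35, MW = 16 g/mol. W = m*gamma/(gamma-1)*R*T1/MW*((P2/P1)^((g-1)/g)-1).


Isentropic work: W = m*(gamma/(gamma-1))*(R*T1/MW)*((P2/P1)^((gamma-1)/gamma) - 1)
T1 = 65 + 273.15 = 338.15 K
Pressure ratio = 28.1 / 7.6 = 3.69737
Exponent = (1.35 - 1)/1.35 = 0.259259
(P2/P1)^exp - 1 = 3.69737^0.259259 - 1 = 0.403561
W = 9.2 * 1.35 / 0.35 * 8.314 * 338.15 / 16 * 0.403561 = 2516

2516 kW


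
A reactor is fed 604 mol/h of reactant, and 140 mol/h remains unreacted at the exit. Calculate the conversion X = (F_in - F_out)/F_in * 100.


X = (F_in - F_out) / F_in * 100
Moles reacted = 604 - 140 = 464
X = 464 / 604 * 100
= 0.7682 * 100
= 76.82 %

76.82 %


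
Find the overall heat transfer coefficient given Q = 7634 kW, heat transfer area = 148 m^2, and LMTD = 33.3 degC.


From Q = U*A*LMTD, U = Q / (A * LMTD)
U = 7634 / (148 * 33.3) = 7634 / 4928.4 = 1.549

1.549 kW/(m^2*K)


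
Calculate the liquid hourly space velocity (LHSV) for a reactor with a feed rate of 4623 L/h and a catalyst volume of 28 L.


LHSV = volumetric feed rate / catalyst volume
= 4623 L/h / 28 L
= 165.1 h^-1

165.1 h^-1


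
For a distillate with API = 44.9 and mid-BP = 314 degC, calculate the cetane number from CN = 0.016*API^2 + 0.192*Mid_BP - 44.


CN = 0.016 * 44.9^2 + 0.192 * 314 - 44
CN = 32.25616 + 60.288 - 44 = 48.54416

48.54416


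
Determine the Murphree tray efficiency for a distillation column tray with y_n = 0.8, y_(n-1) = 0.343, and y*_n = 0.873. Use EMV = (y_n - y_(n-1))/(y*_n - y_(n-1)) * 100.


Murphree vapor efficiency: EMV = (y_n - y_(n-1)) / (y*_n - y_(n-1)) * 100
EMV = (0.8 - 0.343) / (0.873 - 0.343) * 100 = 0.457 / 0.53 * 100 = 86.23

86.23 %


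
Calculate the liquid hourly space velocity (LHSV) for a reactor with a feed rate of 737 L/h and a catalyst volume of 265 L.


LHSV = volumetric feed rate / catalyst volume
= 737 L/h / 265 L
= 2.781 h^-1

2.781 h^-1


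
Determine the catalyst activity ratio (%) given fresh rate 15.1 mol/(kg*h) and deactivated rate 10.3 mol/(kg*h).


Activity (%) = (rate_used / rate_fresh) * 100
rate_used = 10.3, rate_fresh = 15.1
= (10.3 / 15.1) * 100
= 0.6821 * 100 = 68.21

68.21 %


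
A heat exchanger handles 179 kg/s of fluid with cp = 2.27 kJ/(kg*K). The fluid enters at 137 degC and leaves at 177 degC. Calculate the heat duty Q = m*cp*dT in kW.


Q = m_dot * cp * delta_T
delta_T = 177 - 137 = 40 K
Q = 179 * 2.27 * 40
= 406.33 * 40
= 16253.2 kW

16253.2 kW


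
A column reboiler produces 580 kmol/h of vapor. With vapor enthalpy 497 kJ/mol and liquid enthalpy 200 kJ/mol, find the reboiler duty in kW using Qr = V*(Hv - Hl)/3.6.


Qr = 580 * (497 - 200) / 3.6 = 580 * 297 / 3.6 = 47850

47850 kW


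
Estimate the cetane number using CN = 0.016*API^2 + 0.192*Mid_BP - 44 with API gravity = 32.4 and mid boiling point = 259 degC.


CN = 0.016 * 32.4^2 + 0.192 * 259 - 44
CN = 16.79616 + 49.728 - 44 = 22.52416

22.52416


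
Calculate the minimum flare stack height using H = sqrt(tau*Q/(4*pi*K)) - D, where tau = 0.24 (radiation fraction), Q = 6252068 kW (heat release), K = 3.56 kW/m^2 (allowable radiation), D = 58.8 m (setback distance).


tau*Q/(4*pi*K) = 0.24 * 6252068 / (4 * pi * 3.56) = 33540.9
sqrt(33540.9) = 183.142
H = 183.142 - 58.8 = 124.3

124.3 m


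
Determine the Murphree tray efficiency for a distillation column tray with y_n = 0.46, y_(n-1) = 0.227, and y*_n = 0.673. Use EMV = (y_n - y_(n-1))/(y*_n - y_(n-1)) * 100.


Murphree vapor efficiency: EMV = (y_n - y_(n-1)) / (y*_n - y_(n-1)) * 100
EMV = (0.46 - 0.227) / (0.673 - 0.227) * 100 = 0.233 / 0.446 * 100 = 52.24

52.24 %


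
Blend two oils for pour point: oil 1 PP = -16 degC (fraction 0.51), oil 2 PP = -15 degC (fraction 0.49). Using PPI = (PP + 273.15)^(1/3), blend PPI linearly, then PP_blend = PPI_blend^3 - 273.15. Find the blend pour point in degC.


PPI_1 = (-16 + 273.15)^(1/3) = 6.359098
PPI_2 = (-15 + 273.15)^(1/3) = 6.36733
PPI_blend = 0.51 * 6.359098 + 0.49 * 6.36733 = 6.363132
PP_blend = 6.363132^3 - 273.15 = 257.6397 - 273.15 = -15.51

-15.51 degC
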